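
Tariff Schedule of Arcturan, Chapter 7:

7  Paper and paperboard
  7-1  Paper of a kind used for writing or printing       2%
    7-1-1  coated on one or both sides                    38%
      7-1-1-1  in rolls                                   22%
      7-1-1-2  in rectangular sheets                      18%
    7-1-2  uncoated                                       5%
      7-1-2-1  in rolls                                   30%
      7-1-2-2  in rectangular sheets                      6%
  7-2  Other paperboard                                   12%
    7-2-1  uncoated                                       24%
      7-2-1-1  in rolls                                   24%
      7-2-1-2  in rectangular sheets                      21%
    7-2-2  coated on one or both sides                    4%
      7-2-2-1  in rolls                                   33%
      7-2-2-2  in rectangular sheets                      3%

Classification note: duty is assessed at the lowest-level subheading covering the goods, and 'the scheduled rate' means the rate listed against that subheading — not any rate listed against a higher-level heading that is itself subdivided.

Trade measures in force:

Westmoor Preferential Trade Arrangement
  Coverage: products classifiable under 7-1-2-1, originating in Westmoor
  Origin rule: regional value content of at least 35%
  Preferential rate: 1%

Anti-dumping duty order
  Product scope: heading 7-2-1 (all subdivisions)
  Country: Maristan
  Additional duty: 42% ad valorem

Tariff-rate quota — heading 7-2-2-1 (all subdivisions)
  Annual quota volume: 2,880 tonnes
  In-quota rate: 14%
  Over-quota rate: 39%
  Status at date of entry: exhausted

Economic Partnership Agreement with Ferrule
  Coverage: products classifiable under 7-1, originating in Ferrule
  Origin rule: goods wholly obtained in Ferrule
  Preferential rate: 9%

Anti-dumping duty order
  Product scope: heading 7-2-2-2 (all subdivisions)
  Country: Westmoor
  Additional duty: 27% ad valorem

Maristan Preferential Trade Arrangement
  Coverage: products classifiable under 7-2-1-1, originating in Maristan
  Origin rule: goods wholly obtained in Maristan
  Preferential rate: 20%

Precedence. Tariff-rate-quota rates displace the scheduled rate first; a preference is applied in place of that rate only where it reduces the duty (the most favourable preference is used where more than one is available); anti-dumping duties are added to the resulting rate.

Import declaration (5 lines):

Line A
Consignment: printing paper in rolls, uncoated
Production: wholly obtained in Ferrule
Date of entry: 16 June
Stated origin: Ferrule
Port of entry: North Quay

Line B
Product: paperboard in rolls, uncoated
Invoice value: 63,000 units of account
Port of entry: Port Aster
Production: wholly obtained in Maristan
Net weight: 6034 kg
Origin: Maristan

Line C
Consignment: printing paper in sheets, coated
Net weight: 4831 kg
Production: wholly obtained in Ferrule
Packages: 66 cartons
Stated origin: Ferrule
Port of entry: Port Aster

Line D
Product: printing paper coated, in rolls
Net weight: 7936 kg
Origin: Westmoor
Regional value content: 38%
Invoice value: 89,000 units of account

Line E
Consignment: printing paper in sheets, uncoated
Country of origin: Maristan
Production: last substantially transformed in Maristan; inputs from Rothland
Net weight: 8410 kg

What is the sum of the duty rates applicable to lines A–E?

Line A: printing paper → 7-1; uncoated → 7-1-2; in rolls → 7-1-2-1. Scheduled 30%. Ferrule agreement on 7-1: wholly obtained → 9% available; preferential 9%. → 9%.
Line B: paperboard → 7-2; uncoated → 7-2-1; in rolls → 7-2-1-1. Scheduled 24%. Maristan agreement on 7-2-1-1: wholly obtained → 20% available; preferential 20%; anti-dumping (Maristan, 7-2-1): +42%; total 20% + 42% = 62%. → 62%.
Line C: printing paper → 7-1; coated → 7-1-1; in sheets → 7-1-1-2. Scheduled 18%. Ferrule agreement on 7-1: wholly obtained → 9% available; preferential 9%. → 9%.
Line D: printing paper → 7-1; coated → 7-1-1; in rolls → 7-1-1-1. Scheduled 22%. Westmoor agreement on 7-1-2-1: 7-1-1-1 not covered. → 22%.
Line E: printing paper → 7-1; uncoated → 7-1-2; in sheets → 7-1-2-2. Scheduled 6%. Maristan agreement on 7-2-1-1: 7-1-2-2 not covered. → 6%.
Sum: 9% + 62% + 9% + 22% + 6% = 108%.

108%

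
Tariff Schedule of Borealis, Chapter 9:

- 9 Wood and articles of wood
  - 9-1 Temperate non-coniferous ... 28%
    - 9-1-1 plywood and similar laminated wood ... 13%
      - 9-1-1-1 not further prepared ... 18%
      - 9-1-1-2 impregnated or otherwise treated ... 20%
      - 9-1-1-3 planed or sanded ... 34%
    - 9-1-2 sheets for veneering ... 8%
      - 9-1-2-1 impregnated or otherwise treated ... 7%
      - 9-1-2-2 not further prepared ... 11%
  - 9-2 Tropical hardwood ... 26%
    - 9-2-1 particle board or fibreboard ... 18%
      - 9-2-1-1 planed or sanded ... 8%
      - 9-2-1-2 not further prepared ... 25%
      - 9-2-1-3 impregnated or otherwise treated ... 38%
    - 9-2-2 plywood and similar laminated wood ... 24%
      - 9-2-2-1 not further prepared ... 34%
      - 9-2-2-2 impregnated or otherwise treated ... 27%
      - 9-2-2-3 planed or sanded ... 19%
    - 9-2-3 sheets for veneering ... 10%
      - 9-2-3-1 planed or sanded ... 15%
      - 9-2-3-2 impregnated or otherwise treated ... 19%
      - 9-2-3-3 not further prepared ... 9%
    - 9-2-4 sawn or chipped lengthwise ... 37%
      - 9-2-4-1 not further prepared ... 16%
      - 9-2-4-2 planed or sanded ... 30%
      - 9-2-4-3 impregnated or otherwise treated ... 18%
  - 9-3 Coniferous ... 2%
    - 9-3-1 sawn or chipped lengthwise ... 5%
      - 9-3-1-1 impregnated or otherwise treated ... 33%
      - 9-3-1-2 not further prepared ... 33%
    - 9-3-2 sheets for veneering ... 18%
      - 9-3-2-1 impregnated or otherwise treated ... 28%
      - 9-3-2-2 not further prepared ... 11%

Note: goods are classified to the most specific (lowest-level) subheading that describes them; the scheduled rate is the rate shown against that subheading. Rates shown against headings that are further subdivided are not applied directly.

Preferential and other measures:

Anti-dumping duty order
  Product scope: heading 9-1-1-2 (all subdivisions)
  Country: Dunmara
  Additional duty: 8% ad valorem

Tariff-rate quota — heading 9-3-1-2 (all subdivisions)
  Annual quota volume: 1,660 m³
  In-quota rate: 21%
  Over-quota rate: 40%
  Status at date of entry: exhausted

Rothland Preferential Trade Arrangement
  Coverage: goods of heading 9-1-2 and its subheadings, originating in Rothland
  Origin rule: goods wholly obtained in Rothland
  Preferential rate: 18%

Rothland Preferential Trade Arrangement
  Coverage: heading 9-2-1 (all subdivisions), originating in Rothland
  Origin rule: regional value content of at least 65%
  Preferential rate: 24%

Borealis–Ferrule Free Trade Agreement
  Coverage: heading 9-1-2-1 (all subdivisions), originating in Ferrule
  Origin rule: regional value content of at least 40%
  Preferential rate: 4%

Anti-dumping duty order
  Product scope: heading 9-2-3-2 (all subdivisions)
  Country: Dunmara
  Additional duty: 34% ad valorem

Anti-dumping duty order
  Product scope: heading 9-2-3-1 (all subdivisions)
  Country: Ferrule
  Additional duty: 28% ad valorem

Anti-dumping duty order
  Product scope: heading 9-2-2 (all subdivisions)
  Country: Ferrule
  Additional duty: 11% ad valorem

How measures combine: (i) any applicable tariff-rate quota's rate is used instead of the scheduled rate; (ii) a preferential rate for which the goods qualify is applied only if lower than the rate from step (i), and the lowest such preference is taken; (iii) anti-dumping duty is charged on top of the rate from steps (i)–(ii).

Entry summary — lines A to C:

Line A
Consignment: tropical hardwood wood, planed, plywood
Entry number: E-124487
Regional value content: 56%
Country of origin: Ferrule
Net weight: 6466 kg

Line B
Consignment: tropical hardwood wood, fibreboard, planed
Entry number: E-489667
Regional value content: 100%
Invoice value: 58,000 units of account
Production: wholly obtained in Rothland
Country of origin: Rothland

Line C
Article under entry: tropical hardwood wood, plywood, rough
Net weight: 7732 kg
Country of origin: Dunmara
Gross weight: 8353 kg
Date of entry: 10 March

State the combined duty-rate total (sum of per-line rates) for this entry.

Line A: tropical hardwood → 9-2; plywood → 9-2-2; planed → 9-2-2-3. Scheduled 19%. Ferrule agreement on 9-1-2-1: 9-2-2-3 not covered; anti-dumping (Ferrule, 9-2-2): +11%; total 19% + 11% = 30%. → 30%.
Line B: tropical hardwood → 9-2; fibreboard → 9-2-1; planed → 9-2-1-1. Scheduled 8%. Rothland agreement on 9-1-2: 9-2-1-1 not covered; Rothland agreement on 9-2-1: RVC ≥ 65% → 24% available; preference 24% not lower than 8% → no reduction. → 8%.
Line C: tropical hardwood → 9-2; plywood → 9-2-2; rough → 9-2-2-1. Scheduled 34%. No special measure applies. → 34%.
Sum: 30% + 8% + 34% = 72%.

72%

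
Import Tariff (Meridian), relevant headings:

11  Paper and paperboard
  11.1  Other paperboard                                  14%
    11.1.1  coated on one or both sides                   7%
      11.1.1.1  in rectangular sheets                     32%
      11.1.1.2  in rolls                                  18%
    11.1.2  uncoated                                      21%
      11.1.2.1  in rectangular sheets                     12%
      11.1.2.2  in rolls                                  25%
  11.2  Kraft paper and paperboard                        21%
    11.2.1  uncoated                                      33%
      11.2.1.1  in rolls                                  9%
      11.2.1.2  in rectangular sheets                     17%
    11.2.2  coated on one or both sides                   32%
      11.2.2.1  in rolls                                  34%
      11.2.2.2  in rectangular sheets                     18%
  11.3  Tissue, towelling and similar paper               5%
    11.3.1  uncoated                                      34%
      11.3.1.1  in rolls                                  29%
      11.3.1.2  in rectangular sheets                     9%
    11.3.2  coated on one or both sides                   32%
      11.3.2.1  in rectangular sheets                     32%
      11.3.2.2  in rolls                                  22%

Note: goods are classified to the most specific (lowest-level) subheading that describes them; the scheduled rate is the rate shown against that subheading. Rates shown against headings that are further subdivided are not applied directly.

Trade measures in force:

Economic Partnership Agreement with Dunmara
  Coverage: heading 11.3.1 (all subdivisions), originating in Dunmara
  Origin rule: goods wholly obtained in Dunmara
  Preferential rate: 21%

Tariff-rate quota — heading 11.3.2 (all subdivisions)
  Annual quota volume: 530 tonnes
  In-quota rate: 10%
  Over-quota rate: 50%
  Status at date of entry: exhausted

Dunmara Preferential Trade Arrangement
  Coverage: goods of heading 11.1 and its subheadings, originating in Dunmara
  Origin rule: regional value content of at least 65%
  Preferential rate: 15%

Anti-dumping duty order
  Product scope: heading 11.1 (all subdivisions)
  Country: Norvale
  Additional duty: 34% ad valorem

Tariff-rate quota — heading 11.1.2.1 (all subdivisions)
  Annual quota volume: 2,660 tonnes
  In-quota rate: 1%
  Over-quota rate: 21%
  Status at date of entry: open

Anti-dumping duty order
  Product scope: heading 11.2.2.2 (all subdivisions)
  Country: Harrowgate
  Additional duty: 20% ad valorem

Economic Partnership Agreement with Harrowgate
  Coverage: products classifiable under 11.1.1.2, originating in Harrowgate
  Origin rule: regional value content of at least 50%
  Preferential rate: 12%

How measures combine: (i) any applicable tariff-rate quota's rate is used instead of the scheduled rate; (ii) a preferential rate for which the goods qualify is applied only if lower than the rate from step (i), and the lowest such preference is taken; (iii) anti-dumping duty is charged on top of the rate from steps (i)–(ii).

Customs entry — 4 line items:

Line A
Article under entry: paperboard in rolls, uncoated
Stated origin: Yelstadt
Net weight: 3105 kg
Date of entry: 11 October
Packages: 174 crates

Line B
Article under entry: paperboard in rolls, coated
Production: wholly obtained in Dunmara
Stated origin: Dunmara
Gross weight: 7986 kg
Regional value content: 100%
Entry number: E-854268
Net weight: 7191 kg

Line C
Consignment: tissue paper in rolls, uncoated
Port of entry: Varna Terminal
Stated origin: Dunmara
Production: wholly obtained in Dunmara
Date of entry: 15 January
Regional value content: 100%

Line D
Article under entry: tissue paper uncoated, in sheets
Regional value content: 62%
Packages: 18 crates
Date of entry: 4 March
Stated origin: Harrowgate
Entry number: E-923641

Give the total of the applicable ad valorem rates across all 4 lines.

Line A: paperboard → 11.1; uncoated → 11.1.2; in rolls → 11.1.2.2. Scheduled 25%. No special measure applies. → 25%.
Line B: paperboard → 11.1; coated → 11.1.1; in rolls → 11.1.1.2. Scheduled 18%. Dunmara agreement on 11.3.1: 11.1.1.2 not covered; Dunmara agreement on 11.1: RVC ≥ 65% → 15% available; preferential 15%. → 15%.
Line C: tissue paper → 11.3; uncoated → 11.3.1; in rolls → 11.3.1.1. Scheduled 29%. Dunmara agreement on 11.3.1: wholly obtained → 21% available; Dunmara agreement on 11.1: 11.3.1.1 not covered; preferential 21%. → 21%.
Line D: tissue paper → 11.3; uncoated → 11.3.1; in sheets → 11.3.1.2. Scheduled 9%. Harrowgate agreement on 11.1.1.2: 11.3.1.2 not covered. → 9%.
Sum: 25% + 15% + 21% + 9% = 70%.

70%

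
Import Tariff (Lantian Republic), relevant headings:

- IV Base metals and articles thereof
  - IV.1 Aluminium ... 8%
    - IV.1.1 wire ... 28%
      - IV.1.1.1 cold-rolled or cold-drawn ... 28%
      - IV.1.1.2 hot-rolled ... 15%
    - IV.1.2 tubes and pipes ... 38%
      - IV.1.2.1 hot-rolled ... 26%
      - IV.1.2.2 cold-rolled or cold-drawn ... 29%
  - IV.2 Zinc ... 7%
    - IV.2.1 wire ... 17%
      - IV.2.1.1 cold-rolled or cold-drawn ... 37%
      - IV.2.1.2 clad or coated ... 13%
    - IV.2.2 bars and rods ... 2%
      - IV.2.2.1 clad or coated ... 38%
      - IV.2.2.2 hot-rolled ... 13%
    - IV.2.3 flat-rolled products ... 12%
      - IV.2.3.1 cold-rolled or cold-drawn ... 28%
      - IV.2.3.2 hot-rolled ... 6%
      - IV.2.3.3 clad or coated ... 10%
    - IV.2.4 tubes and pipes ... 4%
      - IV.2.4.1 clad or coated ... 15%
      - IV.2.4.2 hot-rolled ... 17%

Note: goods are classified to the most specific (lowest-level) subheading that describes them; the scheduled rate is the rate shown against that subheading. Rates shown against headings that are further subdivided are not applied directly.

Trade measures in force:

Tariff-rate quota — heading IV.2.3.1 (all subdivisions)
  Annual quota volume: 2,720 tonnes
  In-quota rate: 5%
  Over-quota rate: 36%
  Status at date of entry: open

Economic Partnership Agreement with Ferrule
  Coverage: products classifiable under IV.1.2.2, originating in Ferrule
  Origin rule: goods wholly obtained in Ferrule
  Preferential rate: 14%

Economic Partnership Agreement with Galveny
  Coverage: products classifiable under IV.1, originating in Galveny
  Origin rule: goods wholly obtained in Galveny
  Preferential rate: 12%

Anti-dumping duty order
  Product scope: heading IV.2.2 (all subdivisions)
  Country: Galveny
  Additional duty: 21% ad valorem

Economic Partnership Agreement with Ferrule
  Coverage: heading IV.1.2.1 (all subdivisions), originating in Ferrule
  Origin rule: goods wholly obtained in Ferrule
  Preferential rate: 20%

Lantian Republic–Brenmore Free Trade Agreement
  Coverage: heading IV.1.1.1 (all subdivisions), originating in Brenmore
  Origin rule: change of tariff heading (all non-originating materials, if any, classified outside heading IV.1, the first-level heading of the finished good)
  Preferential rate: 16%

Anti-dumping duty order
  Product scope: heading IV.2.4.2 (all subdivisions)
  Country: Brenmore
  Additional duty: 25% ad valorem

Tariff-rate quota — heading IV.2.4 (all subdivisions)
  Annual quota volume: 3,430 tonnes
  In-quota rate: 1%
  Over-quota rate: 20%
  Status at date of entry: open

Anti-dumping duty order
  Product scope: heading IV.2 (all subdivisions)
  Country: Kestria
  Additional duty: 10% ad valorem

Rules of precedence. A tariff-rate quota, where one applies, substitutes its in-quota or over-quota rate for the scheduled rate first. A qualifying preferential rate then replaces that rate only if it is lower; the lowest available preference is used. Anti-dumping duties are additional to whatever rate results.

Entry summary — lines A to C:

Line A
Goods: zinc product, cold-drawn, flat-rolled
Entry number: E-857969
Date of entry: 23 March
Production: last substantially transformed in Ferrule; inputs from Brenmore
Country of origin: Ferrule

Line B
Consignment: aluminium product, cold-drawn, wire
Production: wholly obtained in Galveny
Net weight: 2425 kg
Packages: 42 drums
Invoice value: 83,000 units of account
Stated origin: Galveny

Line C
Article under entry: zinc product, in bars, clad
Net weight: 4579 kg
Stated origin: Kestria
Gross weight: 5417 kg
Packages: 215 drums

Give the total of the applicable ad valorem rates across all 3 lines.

65%

Line A: zinc → IV.2; flat-rolled → IV.2.3; cold-drawn → IV.2.3.1. Scheduled 28%. quota on IV.2.3.1 open → in-quota 5%; Ferrule agreement on IV.1.2.2: IV.2.3.1 not covered; Ferrule agreement on IV.1.2.1: IV.2.3.1 not covered. → 5%.
Line B: aluminium → IV.1; wire → IV.1.1; cold-drawn → IV.1.1.1. Scheduled 28%. Galveny agreement on IV.1: wholly obtained → 12% available; preferential 12%. → 12%.
Line C: zinc → IV.2; in bars → IV.2.2; clad → IV.2.2.1. Scheduled 38%. anti-dumping (Kestria, IV.2): +10%; total 38% + 10% = 48%. → 48%.
Sum: 5% + 12% + 48% = 65%.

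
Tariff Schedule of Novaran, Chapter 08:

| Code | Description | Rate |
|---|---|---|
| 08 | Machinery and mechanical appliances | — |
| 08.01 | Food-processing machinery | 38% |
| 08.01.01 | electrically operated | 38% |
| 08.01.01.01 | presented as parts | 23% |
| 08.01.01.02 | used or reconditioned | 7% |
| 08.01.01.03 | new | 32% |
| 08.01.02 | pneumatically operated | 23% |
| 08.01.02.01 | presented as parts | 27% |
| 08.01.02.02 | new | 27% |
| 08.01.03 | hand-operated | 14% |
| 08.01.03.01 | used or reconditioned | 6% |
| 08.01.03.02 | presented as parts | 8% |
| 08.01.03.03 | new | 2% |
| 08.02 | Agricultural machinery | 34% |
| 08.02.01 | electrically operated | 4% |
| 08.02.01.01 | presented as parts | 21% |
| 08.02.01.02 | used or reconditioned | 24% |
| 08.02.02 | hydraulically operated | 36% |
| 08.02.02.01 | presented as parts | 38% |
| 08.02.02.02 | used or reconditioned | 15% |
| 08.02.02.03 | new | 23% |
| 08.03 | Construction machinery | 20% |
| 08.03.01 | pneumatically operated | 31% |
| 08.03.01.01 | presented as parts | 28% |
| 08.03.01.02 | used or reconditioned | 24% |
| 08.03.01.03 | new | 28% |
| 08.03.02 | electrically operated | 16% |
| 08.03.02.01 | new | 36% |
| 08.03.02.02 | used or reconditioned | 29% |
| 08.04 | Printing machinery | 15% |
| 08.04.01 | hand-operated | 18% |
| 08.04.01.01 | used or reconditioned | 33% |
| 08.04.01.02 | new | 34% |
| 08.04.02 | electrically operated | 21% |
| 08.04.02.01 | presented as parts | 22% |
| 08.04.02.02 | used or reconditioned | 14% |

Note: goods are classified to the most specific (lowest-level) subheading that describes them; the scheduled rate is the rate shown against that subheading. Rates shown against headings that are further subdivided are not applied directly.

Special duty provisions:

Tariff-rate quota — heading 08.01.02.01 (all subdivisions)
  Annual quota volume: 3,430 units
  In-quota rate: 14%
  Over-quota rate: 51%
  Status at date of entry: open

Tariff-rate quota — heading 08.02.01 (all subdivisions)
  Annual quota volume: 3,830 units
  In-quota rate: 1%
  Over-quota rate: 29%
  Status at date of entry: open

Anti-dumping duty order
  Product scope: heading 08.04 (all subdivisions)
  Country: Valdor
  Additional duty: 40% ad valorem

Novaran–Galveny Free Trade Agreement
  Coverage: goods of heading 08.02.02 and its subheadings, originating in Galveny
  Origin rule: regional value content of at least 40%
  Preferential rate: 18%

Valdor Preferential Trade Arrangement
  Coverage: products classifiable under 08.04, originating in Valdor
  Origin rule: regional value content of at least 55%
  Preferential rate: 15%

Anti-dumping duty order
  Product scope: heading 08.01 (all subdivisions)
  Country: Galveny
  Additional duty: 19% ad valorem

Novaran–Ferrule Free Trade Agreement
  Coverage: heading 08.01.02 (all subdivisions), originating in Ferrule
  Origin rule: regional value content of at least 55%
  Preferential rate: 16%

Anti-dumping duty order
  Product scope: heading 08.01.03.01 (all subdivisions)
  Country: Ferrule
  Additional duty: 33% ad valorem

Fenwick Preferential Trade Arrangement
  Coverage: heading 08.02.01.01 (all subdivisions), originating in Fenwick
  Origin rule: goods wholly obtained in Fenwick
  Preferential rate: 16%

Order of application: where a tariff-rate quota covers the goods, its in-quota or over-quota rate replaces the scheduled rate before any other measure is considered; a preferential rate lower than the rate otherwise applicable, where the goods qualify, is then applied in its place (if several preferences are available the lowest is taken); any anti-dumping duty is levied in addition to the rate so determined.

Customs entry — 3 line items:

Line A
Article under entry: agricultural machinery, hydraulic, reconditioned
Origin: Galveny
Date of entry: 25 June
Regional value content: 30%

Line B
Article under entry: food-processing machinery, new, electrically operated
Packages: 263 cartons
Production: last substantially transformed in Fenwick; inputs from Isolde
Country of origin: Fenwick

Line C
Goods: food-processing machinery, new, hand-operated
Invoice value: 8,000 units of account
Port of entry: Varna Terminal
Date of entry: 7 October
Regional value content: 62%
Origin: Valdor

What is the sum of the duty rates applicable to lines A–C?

Line A: agricultural → 08.02; hydraulic → 08.02.02; reconditioned → 08.02.02.02. Scheduled 15%. Galveny agreement on 08.02.02: RVC < 40%. → 15%.
Line B: food-processing → 08.01; electrically operated → 08.01.01; new → 08.01.01.03. Scheduled 32%. Fenwick agreement on 08.02.01.01: 08.01.01.03 not covered. → 32%.
Line C: food-processing → 08.01; hand-operated → 08.01.03; new → 08.01.03.03. Scheduled 2%. Valdor agreement on 08.04: 08.01.03.03 not covered. → 2%.
Sum: 15% + 32% + 2% = 49%.

49%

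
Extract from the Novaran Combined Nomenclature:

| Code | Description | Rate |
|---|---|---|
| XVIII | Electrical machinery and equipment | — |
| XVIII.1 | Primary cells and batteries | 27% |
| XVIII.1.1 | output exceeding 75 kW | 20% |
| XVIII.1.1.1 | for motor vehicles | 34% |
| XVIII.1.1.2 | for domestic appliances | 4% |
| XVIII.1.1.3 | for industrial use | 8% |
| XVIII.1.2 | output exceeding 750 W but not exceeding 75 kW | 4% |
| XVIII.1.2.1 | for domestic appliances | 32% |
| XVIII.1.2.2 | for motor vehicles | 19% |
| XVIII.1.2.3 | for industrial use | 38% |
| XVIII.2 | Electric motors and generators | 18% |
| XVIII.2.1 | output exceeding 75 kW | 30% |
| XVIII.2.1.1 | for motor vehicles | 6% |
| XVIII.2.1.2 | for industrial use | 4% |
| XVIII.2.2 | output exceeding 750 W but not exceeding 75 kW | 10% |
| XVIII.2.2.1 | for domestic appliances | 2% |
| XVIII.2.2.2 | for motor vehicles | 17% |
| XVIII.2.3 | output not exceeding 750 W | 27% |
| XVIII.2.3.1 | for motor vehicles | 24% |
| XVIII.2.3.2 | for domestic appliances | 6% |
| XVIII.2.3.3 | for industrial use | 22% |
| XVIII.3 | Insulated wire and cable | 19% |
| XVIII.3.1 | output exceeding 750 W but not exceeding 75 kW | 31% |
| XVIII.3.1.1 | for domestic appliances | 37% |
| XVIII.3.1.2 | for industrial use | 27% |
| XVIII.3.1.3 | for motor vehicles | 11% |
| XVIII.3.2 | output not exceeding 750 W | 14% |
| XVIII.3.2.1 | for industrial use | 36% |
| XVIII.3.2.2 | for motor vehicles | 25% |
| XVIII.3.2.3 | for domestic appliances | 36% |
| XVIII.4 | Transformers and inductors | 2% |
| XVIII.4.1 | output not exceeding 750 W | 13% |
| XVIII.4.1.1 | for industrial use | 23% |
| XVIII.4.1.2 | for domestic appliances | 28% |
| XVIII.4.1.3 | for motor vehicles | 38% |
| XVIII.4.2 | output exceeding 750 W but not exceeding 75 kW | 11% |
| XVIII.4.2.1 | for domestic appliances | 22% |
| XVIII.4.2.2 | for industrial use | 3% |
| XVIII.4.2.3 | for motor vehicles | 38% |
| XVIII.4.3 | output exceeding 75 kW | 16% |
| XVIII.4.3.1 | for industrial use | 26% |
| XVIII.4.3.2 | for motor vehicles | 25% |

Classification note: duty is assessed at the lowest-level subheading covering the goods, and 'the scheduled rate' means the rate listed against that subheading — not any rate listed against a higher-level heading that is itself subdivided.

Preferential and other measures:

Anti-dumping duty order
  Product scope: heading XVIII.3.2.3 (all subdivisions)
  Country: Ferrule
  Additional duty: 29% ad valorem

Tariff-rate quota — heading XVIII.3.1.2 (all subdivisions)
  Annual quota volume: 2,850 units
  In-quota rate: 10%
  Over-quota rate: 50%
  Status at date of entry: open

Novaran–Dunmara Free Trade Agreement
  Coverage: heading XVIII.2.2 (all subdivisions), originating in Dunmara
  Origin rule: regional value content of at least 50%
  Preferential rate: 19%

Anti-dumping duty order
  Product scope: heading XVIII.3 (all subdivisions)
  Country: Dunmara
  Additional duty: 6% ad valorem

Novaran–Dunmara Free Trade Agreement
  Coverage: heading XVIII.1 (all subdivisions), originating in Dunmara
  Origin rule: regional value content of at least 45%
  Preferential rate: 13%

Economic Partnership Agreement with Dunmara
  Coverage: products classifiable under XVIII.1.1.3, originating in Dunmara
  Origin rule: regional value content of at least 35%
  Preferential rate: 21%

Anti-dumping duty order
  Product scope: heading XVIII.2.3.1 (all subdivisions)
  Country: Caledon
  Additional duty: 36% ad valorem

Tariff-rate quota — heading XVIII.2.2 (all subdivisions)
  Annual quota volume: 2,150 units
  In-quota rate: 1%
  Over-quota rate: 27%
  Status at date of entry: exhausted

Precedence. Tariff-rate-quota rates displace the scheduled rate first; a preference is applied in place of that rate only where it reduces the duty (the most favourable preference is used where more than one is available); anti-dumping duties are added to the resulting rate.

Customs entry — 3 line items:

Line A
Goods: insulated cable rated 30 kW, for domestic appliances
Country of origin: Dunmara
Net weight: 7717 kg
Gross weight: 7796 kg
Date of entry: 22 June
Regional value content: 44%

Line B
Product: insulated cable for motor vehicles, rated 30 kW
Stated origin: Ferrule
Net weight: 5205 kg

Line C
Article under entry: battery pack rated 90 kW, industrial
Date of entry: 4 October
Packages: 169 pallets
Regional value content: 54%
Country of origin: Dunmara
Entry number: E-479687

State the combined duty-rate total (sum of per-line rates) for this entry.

62%

Line A: insulated cable → XVIII.3; rated 30 kW → XVIII.3.1; for domestic appliances → XVIII.3.1.1. Scheduled 37%. Dunmara agreement on XVIII.2.2: XVIII.3.1.1 not covered; Dunmara agreement on XVIII.1: XVIII.3.1.1 not covered; Dunmara agreement on XVIII.1.1.3: XVIII.3.1.1 not covered; anti-dumping (Dunmara, XVIII.3): +6%; total 37% + 6% = 43%. → 43%.
Line B: insulated cable → XVIII.3; rated 30 kW → XVIII.3.1; for motor vehicles → XVIII.3.1.3. Scheduled 11%. No special measure applies. → 11%.
Line C: battery pack → XVIII.1; rated 90 kW → XVIII.1.1; industrial → XVIII.1.1.3. Scheduled 8%. Dunmara agreement on XVIII.2.2: XVIII.1.1.3 not covered; Dunmara agreement on XVIII.1: RVC ≥ 45% → 13% available; Dunmara agreement on XVIII.1.1.3: RVC ≥ 35% → 21% available; preference 13% not lower than 8% → no reduction. → 8%.
Sum: 43% + 11% + 8% = 62%.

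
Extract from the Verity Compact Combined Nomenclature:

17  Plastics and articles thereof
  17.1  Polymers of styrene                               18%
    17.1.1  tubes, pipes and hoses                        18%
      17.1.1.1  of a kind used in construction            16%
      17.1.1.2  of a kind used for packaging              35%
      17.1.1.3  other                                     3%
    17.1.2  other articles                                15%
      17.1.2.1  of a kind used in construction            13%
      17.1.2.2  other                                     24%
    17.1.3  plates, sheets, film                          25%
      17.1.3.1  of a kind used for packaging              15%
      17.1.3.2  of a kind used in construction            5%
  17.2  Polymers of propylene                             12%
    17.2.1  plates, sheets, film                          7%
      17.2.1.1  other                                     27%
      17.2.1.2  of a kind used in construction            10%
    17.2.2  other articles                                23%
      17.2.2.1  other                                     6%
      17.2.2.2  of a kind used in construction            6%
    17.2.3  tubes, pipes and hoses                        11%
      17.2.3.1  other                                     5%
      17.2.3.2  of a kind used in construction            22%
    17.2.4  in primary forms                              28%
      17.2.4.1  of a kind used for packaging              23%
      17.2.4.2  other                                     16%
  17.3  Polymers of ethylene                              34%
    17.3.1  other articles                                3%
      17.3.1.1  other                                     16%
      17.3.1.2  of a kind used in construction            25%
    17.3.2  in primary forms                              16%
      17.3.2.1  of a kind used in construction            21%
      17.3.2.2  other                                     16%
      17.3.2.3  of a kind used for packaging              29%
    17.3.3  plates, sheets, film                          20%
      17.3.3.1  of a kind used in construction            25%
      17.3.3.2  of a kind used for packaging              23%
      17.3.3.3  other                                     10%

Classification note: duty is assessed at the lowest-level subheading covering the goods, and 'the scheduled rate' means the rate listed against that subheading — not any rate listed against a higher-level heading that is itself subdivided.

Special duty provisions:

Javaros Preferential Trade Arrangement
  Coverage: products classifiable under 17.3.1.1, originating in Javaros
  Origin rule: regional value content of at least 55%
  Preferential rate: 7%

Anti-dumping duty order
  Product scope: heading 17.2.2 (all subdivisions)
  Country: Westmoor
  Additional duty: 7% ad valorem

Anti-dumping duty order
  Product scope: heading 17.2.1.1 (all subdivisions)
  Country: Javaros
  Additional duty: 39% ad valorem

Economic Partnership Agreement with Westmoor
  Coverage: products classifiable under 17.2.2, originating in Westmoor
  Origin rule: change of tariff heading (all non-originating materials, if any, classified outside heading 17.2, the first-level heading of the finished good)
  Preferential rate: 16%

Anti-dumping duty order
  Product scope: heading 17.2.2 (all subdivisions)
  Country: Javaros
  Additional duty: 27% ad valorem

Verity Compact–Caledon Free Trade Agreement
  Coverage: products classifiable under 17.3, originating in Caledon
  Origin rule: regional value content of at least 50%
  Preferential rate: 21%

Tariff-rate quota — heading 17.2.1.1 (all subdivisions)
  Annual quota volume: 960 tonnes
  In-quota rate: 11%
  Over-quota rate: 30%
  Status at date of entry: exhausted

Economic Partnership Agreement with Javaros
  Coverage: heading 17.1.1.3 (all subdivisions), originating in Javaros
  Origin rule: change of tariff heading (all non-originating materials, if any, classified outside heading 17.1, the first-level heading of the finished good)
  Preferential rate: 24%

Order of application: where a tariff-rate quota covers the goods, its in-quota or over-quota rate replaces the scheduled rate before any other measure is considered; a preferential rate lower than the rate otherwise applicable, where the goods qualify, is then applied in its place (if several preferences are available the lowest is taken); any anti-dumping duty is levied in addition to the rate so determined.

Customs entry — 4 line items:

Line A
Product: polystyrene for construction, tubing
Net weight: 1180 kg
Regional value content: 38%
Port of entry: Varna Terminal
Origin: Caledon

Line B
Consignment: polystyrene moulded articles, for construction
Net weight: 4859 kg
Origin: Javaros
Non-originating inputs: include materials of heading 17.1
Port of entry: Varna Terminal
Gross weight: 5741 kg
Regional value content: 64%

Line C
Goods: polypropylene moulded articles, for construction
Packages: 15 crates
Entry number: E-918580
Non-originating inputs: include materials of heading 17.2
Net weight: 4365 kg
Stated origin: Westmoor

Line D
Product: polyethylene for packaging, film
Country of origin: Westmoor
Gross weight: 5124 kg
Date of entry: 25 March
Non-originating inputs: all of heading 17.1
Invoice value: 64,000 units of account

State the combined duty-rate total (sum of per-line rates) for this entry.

Line A: polystyrene → 17.1; tubing → 17.1.1; for construction → 17.1.1.1. Scheduled 16%. Caledon agreement on 17.3: 17.1.1.1 not covered. → 16%.
Line B: polystyrene → 17.1; moulded articles → 17.1.2; for construction → 17.1.2.1. Scheduled 13%. Javaros agreement on 17.3.1.1: 17.1.2.1 not covered; Javaros agreement on 17.1.1.3: 17.1.2.1 not covered. → 13%.
Line C: polypropylene → 17.2; moulded articles → 17.2.2; for construction → 17.2.2.2. Scheduled 6%. Westmoor agreement on 17.2.2: CTH not met; anti-dumping (Westmoor, 17.2.2): +7%; total 6% + 7% = 13%. → 13%.
Line D: polyethylene → 17.3; film → 17.3.3; for packaging → 17.3.3.2. Scheduled 23%. Westmoor agreement on 17.2.2: 17.3.3.2 not covered. → 23%.
Sum: 16% + 13% + 13% + 23% = 65%.

65%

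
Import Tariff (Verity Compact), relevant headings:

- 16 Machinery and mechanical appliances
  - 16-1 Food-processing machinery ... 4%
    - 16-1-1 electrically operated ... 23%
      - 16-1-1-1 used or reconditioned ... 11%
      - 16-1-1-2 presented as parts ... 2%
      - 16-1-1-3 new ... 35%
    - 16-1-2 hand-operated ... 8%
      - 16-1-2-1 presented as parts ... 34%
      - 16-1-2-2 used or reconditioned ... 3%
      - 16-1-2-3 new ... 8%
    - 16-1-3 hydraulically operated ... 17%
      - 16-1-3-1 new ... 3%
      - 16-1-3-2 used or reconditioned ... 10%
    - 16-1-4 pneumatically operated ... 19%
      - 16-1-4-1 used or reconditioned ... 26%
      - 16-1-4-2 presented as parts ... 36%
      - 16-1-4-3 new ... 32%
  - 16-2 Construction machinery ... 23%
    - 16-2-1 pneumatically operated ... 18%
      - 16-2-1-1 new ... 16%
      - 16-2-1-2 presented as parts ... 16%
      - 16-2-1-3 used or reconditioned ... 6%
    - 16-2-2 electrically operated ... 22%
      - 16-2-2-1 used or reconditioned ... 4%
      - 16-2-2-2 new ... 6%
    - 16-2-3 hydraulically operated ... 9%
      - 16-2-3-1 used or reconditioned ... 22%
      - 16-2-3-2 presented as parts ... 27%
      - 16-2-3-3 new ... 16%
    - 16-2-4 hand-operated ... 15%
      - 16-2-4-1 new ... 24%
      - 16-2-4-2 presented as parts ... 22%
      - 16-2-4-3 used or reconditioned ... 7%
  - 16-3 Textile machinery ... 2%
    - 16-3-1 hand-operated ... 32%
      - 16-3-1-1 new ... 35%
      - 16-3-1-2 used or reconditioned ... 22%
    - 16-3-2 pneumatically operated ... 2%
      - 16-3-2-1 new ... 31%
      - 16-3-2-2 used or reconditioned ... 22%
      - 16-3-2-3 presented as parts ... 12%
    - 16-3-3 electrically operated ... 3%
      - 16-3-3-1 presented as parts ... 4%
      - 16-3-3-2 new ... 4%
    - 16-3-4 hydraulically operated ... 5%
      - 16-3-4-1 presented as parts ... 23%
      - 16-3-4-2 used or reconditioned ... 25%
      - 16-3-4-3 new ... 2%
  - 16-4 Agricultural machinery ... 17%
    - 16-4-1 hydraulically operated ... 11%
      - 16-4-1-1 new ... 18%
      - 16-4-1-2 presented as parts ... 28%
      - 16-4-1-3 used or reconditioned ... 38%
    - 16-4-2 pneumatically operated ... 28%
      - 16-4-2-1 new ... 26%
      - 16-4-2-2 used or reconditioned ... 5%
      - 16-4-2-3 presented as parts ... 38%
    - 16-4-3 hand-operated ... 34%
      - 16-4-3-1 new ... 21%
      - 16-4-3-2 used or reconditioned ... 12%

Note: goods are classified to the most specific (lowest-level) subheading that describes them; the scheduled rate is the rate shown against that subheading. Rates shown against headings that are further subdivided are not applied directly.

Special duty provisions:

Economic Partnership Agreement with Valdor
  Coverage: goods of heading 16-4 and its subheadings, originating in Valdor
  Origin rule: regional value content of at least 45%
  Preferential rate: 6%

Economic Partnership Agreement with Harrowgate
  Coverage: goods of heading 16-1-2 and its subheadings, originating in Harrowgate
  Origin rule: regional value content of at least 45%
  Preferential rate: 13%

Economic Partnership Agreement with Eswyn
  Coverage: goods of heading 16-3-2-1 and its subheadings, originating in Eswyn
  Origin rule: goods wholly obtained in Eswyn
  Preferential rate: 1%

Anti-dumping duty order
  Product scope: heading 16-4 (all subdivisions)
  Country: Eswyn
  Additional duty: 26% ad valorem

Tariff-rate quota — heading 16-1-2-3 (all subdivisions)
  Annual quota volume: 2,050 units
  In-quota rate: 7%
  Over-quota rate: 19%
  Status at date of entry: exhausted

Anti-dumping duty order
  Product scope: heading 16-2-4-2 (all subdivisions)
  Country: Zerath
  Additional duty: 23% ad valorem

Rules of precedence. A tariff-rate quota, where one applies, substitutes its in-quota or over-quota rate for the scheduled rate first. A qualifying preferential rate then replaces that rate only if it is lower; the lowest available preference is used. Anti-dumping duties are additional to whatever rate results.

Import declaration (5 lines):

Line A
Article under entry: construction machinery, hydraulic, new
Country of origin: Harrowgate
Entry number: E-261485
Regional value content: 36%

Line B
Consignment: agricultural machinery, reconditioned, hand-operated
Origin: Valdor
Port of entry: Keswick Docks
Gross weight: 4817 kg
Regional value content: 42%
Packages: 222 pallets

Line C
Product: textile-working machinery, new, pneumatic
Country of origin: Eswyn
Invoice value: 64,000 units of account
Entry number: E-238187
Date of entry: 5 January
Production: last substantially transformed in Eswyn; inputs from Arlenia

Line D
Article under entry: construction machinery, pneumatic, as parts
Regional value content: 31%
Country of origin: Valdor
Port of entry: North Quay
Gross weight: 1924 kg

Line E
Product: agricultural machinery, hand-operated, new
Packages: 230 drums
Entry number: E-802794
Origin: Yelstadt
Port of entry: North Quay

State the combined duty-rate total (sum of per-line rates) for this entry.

Line A: construction → 16-2; hydraulic → 16-2-3; new → 16-2-3-3. Scheduled 16%. Harrowgate agreement on 16-1-2: 16-2-3-3 not covered. → 16%.
Line B: agricultural → 16-4; hand-operated → 16-4-3; reconditioned → 16-4-3-2. Scheduled 12%. Valdor agreement on 16-4: RVC < 45%. → 12%.
Line C: textile-working → 16-3; pneumatic → 16-3-2; new → 16-3-2-1. Scheduled 31%. Eswyn agreement on 16-3-2-1: not wholly obtained. → 31%.
Line D: construction → 16-2; pneumatic → 16-2-1; as parts → 16-2-1-2. Scheduled 16%. Valdor agreement on 16-4: 16-2-1-2 not covered. → 16%.
Line E: agricultural → 16-4; hand-operated → 16-4-3; new → 16-4-3-1. Scheduled 21%. No special measure applies. → 21%.
Sum: 16% + 12% + 31% + 16% + 21% = 96%.

96%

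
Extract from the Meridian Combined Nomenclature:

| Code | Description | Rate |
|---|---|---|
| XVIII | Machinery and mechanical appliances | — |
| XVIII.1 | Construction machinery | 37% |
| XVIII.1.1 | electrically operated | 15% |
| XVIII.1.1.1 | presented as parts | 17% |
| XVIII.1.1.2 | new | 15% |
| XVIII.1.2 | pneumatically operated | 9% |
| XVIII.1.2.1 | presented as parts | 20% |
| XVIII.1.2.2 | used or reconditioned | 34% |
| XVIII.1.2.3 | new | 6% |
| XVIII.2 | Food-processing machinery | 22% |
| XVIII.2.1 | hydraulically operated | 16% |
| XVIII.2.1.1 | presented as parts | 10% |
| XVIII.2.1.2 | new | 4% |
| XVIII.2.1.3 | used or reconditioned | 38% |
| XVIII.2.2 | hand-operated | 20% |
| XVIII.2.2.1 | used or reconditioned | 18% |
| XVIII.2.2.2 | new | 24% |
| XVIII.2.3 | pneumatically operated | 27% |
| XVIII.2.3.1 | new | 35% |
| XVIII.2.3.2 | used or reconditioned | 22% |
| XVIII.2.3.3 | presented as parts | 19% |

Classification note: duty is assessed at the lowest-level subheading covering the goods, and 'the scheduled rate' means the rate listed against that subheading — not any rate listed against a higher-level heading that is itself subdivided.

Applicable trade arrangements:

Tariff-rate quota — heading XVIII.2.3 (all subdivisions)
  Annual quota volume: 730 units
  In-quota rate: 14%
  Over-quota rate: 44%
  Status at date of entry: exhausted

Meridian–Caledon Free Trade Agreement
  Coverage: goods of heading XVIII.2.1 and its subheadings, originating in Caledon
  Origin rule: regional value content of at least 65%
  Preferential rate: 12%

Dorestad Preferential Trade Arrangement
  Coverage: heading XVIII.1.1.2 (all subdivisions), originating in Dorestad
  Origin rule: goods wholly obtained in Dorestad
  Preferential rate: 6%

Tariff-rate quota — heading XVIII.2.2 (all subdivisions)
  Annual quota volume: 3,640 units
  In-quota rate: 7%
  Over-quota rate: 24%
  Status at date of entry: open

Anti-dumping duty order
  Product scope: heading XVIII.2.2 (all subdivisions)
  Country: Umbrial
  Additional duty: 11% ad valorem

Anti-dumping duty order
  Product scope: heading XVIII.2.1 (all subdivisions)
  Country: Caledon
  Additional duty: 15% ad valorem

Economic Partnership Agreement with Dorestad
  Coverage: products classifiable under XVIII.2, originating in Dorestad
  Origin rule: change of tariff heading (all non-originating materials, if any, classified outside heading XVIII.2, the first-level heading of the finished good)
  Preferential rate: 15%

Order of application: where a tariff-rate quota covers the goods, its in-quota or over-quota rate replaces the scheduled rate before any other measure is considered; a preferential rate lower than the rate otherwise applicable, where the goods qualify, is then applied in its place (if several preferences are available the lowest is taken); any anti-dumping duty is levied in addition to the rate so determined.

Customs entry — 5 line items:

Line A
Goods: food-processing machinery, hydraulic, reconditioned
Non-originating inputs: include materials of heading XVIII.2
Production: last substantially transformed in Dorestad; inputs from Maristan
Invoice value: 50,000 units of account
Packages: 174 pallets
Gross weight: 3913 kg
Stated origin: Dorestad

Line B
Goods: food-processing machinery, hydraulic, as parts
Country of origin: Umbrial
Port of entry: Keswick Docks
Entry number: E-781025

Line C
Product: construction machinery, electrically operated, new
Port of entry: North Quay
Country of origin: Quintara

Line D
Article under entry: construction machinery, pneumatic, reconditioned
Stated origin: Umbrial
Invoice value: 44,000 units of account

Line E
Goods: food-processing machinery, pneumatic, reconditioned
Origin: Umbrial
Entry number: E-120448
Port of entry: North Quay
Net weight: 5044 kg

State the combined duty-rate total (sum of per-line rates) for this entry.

Line A: food-processing → XVIII.2; hydraulic → XVIII.2.1; reconditioned → XVIII.2.1.3. Scheduled 38%. Dorestad agreement on XVIII.1.1.2: XVIII.2.1.3 not covered; Dorestad agreement on XVIII.2: CTH not met. → 38%.
Line B: food-processing → XVIII.2; hydraulic → XVIII.2.1; as parts → XVIII.2.1.1. Scheduled 10%. No special measure applies. → 10%.
Line C: construction → XVIII.1; electrically operated → XVIII.1.1; new → XVIII.1.1.2. Scheduled 15%. No special measure applies. → 15%.
Line D: construction → XVIII.1; pneumatic → XVIII.1.2; reconditioned → XVIII.1.2.2. Scheduled 34%. No special measure applies. → 34%.
Line E: food-processing → XVIII.2; pneumatic → XVIII.2.3; reconditioned → XVIII.2.3.2. Scheduled 22%. quota on XVIII.2.3 exhausted → over-quota 44%. → 44%.
Sum: 38% + 10% + 15% + 34% + 44% = 141%.

141%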